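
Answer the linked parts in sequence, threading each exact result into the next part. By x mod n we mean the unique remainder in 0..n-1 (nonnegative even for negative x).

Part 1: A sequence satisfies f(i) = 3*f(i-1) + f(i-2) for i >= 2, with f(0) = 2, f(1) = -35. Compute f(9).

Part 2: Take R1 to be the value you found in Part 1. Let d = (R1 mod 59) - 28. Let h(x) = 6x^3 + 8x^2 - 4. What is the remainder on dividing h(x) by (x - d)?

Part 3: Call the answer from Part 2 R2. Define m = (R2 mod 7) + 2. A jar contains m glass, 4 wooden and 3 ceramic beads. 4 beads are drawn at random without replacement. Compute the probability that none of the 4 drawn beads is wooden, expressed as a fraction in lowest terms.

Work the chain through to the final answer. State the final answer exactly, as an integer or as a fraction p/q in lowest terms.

22/91

Part 1: f(2) = 3*(-35) + 1*(2) = -103; iterating: f(2)=-103, f(3)=-344, f(4)=-1135, f(5)=-3749, f(6)=-12382, f(7)=-40895, f(8)=-135067, f(9)=-446096; answer -446096
Part 2: R1 = -446096; d = -25; remainder = value at the root: 6*(-25)^3 + 8*(-25)^2 - 4 = (-93750) + (5000) + (-4) = -88754; answer -88754
Part 3: R2 = -88754; m = 8; total draws C(15,4) = 1365; favorable C(11,4) = 330; P = 22/91; answer 22/91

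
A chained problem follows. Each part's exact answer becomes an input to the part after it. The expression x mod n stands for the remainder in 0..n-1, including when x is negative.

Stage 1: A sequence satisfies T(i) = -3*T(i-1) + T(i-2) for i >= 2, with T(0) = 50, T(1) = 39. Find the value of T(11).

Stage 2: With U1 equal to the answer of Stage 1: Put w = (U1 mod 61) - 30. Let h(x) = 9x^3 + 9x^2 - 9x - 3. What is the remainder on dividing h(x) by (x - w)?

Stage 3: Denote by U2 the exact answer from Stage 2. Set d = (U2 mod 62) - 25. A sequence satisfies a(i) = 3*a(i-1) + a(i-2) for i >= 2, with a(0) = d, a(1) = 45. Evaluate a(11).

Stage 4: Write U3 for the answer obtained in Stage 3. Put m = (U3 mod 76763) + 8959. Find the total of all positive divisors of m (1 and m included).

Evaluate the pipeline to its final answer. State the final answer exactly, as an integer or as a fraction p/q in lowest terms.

Stage 1: T(2) = -3*(39) + 1*(50) = -67; iterating: T(2)=-67, T(3)=240, T(4)=-787, T(5)=2601, T(6)=-8590, T(7)=28371, T(8)=-93703, T(9)=309480, T(10)=-1022143, T(11)=3375909; answer 3375909
Stage 2: U1 = 3375909; w = 17; remainder = value at the root: 9*(17)^3 + 9*(17)^2 - 9*(17)^1 - 3 = (44217) + (2601) + (-153) + (-3) = 46662; answer 46662
Stage 3: U2 = 46662; d = 13; a(2) = 3*(45) + 1*(13) = 148; iterating: a(2)=148, a(3)=489, a(4)=1615, a(5)=5334, a(6)=17617, a(7)=58185, a(8)=192172, a(9)=634701, a(10)=2096275, a(11)=6923526; answer 6923526
Stage 4: U3 = 6923526; m = 23815; 23815 = 5 * 11 * 433; sigma = (1 + 5) * (1 + 11) * (1 + 433) = 6 * 12 * 434 = 31248; answer 31248

31248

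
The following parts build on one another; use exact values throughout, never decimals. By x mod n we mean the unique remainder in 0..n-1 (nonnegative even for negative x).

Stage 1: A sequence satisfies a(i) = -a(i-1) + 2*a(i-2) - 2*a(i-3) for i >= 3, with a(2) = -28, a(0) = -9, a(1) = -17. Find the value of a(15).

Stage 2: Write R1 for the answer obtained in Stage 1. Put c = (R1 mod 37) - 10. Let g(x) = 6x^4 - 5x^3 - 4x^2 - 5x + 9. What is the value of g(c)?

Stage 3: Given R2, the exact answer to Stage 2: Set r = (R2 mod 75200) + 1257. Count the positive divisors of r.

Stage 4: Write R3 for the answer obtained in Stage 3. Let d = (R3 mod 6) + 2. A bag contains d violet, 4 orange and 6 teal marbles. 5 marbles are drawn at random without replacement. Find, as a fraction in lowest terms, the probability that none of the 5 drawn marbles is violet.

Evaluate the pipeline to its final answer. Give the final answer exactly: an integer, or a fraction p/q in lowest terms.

Stage 1: a(3) = -1*(-28) + 2*(-17) - 2*(-9) = 12; iterating: a(3)=12, a(4)=-34, a(5)=114, a(6)=-206, a(7)=502, a(8)=-1142, a(9)=2558, a(10)=-5846, a(11)=13246, a(12)=-30054, a(13)=68238, a(14)=-154838, a(15)=351422; answer 351422
Stage 2: R1 = 351422; c = 23; 6*(23)^4 - 5*(23)^3 - 4*(23)^2 - 5*(23)^1 + 9 = (1679046) + (-60835) + (-2116) + (-115) + (9) = 1615989; answer 1615989
Stage 3: R2 = 1615989; r = 38046; 38046 = 2 * 3 * 17 * 373; number of divisors = (1+1) * (1+1) * (1+1) * (1+1) = 16; answer 16
Stage 4: R3 = 16; d = 6; total draws C(16,5) = 4368; favorable C(10,5) = 252; P = 3/52; answer 3/52

3/52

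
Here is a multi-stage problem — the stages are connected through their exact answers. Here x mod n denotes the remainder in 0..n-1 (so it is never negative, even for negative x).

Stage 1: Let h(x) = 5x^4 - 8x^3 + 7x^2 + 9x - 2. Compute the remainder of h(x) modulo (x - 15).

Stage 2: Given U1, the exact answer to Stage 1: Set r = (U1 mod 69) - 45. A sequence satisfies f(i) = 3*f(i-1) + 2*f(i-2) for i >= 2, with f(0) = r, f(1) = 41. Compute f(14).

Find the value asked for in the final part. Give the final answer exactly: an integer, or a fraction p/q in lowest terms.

662157449

Stage 1: remainder = value at the root: 5*(15)^4 - 8*(15)^3 + 7*(15)^2 + 9*(15)^1 - 2 = (253125) + (-27000) + (1575) + (135) + (-2) = 227833; answer 227833
Stage 2: U1 = 227833; r = 19; f(2) = 3*(41) + 2*(19) = 161; iterating: f(2)=161, f(3)=565, f(4)=2017, f(5)=7181, f(6)=25577, f(7)=91093, f(8)=324433, f(9)=1155485, f(10)=4115321, f(11)=14656933, f(12)=52201441, f(13)=185918189, f(14)=662157449; answer 662157449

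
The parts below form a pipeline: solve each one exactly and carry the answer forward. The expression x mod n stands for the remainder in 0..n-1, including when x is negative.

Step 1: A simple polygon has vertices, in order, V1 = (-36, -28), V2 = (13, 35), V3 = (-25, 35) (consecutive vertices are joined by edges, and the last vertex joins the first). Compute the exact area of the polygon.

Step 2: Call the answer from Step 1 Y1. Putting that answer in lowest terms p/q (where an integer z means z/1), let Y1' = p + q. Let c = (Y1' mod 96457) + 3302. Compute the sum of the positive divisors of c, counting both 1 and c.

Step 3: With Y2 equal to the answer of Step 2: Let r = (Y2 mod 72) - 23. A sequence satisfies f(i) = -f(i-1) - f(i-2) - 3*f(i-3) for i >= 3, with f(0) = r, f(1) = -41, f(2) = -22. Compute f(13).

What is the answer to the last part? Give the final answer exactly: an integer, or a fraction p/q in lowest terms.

3145

Step 1: cross terms: (-36*35 - 13*-28)=-896, (13*35 - -25*35)=1330, (-25*-28 - -36*35)=1960; twice the area = |2394| = 2394; area = 1197; answer 1197
Step 2: Y1 = 1197; threaded value p + q = 1198; c = 4500; 4500 = 2^2 * 3^2 * 5^3; sigma = (1 + 2 + 4) * (1 + 3 + 9) * (1 + 5 + 25 + 125) = 7 * 13 * 156 = 14196; answer 14196
Step 3: Y2 = 14196; r = -11; f(3) = -1*(-22) - 1*(-41) - 3*(-11) = 96; iterating: f(3)=96, f(4)=49, f(5)=-79, f(6)=-258, f(7)=190, f(8)=305, f(9)=279, f(10)=-1154, f(11)=-40, f(12)=357, f(13)=3145; answer 3145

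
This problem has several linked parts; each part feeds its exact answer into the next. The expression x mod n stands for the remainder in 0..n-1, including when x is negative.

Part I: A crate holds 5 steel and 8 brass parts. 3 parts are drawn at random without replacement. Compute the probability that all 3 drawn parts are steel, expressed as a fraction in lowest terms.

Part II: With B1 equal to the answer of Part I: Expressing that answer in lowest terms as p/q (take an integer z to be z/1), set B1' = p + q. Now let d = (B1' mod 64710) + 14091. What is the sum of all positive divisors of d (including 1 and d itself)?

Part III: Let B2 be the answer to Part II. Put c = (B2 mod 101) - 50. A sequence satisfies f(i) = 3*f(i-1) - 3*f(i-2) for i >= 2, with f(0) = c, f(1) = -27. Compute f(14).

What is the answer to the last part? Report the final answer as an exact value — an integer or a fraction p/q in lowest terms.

19683

Part I: total draws C(13,3) = 286; favorable C(5,3) = 10; P = 5/143; answer 5/143
Part II: B1 = 5/143; threaded value p + q = 148; d = 14239; 14239 = 29 * 491; sigma = (1 + 29) * (1 + 491) = 30 * 492 = 14760; answer 14760
Part III: B2 = 14760; c = -36; f(2) = 3*(-27) - 3*(-36) = 27; iterating: f(2)=27, f(3)=162, f(4)=405, f(5)=729, f(6)=972, f(7)=729, f(8)=-729, f(9)=-4374, f(10)=-10935, f(11)=-19683, f(12)=-26244, f(13)=-19683, f(14)=19683; answer 19683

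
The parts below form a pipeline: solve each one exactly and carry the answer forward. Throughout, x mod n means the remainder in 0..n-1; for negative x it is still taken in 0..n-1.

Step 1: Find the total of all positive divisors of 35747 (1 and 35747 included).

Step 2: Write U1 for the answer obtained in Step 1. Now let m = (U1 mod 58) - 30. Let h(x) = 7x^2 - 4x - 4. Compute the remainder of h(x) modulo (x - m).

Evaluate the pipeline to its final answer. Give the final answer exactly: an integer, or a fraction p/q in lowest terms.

736

Step 1: 35747 is prime, so its only divisors are 1 and 35747; sigma = 1 + 35747 = 35748; answer 35748
Step 2: U1 = 35748; m = -10; remainder = value at the root: 7*(-10)^2 - 4*(-10)^1 - 4 = (700) + (40) + (-4) = 736; answer 736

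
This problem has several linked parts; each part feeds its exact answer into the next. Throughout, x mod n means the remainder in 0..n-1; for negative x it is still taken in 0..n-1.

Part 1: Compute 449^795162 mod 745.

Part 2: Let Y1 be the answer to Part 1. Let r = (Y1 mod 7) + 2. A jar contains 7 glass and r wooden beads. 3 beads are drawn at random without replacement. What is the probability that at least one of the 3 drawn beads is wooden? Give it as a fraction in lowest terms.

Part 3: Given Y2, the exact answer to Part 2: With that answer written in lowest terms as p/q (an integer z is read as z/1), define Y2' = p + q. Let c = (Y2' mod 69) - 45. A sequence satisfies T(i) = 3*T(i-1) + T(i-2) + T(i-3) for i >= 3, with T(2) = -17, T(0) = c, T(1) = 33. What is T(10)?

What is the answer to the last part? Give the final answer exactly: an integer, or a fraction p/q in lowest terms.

-181445

Part 1: squarings mod 745: 449^1=449, 449^2=451, 449^4=16, 449^8=256, 449^16=721, 449^32=576, 449^64=251, 449^128=421, 449^256=676, 449^512=291, 449^1024=496, 449^2048=166, 449^4096=736, 449^8192=81, 449^16384=601, 449^32768=621, 449^65536=476, 449^131072=96, 449^262144=276, 449^524288=186; 449^795162 = 449^2 * 449^8 * 449^16 * 449^512 * 449^8192 * 449^262144 * 449^524288 = 616 (mod 745); answer 616
Part 2: Y1 = 616; r = 2; total draws C(9,3) = 84; complement C(7,3) = 35; favorable 84 - 35 = 49; P = 7/12; answer 7/12
Part 3: Y2 = 7/12; threaded value p + q = 19; c = -26; T(3) = 3*(-17) + 1*(33) + 1*(-26) = -44; iterating: T(3)=-44, T(4)=-116, T(5)=-409, T(6)=-1387, T(7)=-4686, T(8)=-15854, T(9)=-53635, T(10)=-181445; answer -181445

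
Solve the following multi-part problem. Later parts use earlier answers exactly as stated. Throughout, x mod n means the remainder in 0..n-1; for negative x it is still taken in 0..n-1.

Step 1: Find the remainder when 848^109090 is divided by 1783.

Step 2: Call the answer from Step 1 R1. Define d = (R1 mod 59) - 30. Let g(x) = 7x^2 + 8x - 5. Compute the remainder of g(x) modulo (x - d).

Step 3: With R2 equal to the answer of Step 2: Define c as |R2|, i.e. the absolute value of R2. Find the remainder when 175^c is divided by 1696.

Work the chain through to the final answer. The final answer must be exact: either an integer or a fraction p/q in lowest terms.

1

Step 1: squarings mod 1783: 848^1=848, 848^2=555, 848^4=1349, 848^8=1141, 848^16=291, 848^32=880, 848^64=578, 848^128=663, 848^256=951, 848^512=420, 848^1024=1666, 848^2048=1208, 848^4096=770, 848^8192=944, 848^16384=1419, 848^32768=554, 848^65536=240; 848^109090 = 848^2 * 848^32 * 848^512 * 848^2048 * 848^8192 * 848^32768 * 848^65536 = 1500 (mod 1783); answer 1500
Step 2: R1 = 1500; d = -5; remainder = value at the root: 7*(-5)^2 + 8*(-5)^1 - 5 = (175) + (-40) + (-5) = 130; answer 130
Step 3: R2 = 130; c = 130; squarings mod 1696: 175^1=175, 175^2=97, 175^4=929, 175^8=1473, 175^16=545, 175^32=225, 175^64=1441, 175^128=577; 175^130 = 175^2 * 175^128 = 1 (mod 1696); answer 1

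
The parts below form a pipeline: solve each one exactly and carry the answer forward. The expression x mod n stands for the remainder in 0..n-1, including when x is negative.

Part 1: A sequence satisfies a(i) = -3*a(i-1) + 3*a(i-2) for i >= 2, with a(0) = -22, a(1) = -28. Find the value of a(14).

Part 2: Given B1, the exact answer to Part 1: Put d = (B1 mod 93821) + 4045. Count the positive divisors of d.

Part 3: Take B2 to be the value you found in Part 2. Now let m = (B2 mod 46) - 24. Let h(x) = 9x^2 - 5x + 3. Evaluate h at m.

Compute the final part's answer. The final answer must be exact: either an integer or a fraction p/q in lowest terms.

1359

Part 1: a(2) = -3*(-28) + 3*(-22) = 18; iterating: a(2)=18, a(3)=-138, a(4)=468, a(5)=-1818, a(6)=6858, a(7)=-26028, a(8)=98658, a(9)=-374058, a(10)=1418148, a(11)=-5376618, a(12)=20384298, a(13)=-77282748, a(14)=293001138; answer 293001138
Part 2: B1 = 293001138; d = 96021; 96021 = 3^2 * 47 * 227; number of divisors = (2+1) * (1+1) * (1+1) = 12; answer 12
Part 3: B2 = 12; m = -12; 9*(-12)^2 - 5*(-12)^1 + 3 = (1296) + (60) + (3) = 1359; answer 1359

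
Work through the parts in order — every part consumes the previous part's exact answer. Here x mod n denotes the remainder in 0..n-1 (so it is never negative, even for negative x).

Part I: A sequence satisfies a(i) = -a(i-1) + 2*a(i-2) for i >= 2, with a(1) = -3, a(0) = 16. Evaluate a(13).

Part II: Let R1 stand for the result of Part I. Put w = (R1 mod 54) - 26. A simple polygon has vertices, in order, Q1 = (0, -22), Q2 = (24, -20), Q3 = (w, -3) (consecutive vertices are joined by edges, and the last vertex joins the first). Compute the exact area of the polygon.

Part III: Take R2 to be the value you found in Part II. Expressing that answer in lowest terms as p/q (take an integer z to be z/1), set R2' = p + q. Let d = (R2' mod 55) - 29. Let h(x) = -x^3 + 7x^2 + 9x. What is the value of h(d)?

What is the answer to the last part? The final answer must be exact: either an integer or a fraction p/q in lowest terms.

Part I: a(2) = -1*(-3) + 2*(16) = 35; iterating: a(2)=35, a(3)=-41, a(4)=111, a(5)=-193, a(6)=415, a(7)=-801, a(8)=1631, a(9)=-3233, a(10)=6495, a(11)=-12961, a(12)=25951, a(13)=-51873; answer -51873
Part II: R1 = -51873; w = -5; cross terms: (0*-20 - 24*-22)=528, (24*-3 - -5*-20)=-172, (-5*-22 - 0*-3)=110; twice the area = |466| = 466; area = 233; answer 233
Part III: R2 = 233; threaded value p + q = 234; d = -15; -1*(-15)^3 + 7*(-15)^2 + 9*(-15)^1 = (3375) + (1575) + (-135) = 4815; answer 4815

4815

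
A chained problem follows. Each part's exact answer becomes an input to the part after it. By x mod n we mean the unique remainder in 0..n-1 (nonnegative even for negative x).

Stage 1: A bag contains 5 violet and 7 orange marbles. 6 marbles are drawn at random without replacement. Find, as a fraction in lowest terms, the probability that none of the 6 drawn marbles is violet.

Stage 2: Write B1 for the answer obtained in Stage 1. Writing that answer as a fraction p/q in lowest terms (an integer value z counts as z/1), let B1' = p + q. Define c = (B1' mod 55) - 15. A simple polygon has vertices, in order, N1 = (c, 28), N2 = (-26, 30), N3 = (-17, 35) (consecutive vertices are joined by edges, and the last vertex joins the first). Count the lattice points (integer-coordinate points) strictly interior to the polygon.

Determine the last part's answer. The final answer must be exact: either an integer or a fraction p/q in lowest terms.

93

Stage 1: total draws C(12,6) = 924; favorable C(7,6) = 7; P = 1/132; answer 1/132
Stage 2: B1 = 1/132; threaded value p + q = 133; c = 8; cross terms: (8*30 - -26*28)=968, (-26*35 - -17*30)=-400, (-17*28 - 8*35)=-756; twice the area = |-188| = 188; area = 94; boundary points = 2 + 1 + 1 = 4; strictly interior points = area - boundary/2 + 1 = 93; answer 93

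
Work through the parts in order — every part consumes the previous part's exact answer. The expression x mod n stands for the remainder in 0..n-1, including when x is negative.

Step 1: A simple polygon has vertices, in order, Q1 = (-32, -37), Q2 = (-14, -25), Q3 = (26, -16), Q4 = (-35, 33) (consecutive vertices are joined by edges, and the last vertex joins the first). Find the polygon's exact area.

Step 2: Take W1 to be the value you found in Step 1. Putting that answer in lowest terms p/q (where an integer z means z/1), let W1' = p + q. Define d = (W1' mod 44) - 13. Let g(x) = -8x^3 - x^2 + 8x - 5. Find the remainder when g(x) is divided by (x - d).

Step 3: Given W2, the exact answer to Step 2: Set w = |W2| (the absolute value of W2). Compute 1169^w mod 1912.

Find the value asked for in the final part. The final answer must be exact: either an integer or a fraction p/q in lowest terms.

Step 1: cross terms: (-32*-25 - -14*-37)=282, (-14*-16 - 26*-25)=874, (26*33 - -35*-16)=298, (-35*-37 - -32*33)=2351; twice the area = |3805| = 3805; area = 3805/2; answer 3805/2
Step 2: W1 = 3805/2; threaded value p + q = 3807; d = 10; remainder = value at the root: -8*(10)^3 - 1*(10)^2 + 8*(10)^1 - 5 = (-8000) + (-100) + (80) + (-5) = -8025; answer -8025
Step 3: W2 = -8025; w = 8025; squarings mod 1912: 1169^1=1169, 1169^2=1393, 1169^4=1681, 1169^8=1737, 1169^16=33, 1169^32=1089, 1169^64=481, 1169^128=9, 1169^256=81, 1169^512=825, 1169^1024=1865, 1169^2048=297, 1169^4096=257; 1169^8025 = 1169^1 * 1169^8 * 1169^16 * 1169^64 * 1169^256 * 1169^512 * 1169^1024 * 1169^2048 * 1169^4096 = 457 (mod 1912); answer 457

457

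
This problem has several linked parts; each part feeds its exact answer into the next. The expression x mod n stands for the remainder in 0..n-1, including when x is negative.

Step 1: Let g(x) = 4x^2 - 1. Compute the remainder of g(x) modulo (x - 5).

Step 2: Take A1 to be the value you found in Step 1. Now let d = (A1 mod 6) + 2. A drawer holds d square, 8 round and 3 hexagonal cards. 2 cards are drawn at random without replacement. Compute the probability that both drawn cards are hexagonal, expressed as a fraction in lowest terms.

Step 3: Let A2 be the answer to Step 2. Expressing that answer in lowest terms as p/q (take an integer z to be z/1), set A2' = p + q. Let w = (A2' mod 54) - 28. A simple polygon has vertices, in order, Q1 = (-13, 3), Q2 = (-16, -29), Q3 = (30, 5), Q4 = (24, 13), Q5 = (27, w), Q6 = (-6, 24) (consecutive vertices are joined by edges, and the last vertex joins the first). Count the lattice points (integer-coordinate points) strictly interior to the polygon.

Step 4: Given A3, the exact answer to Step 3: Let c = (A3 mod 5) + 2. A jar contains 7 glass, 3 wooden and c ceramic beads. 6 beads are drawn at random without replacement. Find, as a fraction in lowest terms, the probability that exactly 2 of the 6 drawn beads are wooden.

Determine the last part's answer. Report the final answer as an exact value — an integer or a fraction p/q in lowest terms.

105/286

Step 1: remainder = value at the root: 4*(5)^2 - 1 = (100) + (-1) = 99; answer 99
Step 2: A1 = 99; d = 5; total draws C(16,2) = 120; favorable C(3,2) = 3; P = 1/40; answer 1/40
Step 3: A2 = 1/40; threaded value p + q = 41; w = 13; cross terms: (-13*-29 - -16*3)=425, (-16*5 - 30*-29)=790, (30*13 - 24*5)=270, (24*13 - 27*13)=-39, (27*24 - -6*13)=726, (-6*3 - -13*24)=294; twice the area = |2466| = 2466; area = 1233; boundary points = 1 + 2 + 2 + 3 + 11 + 7 = 26; strictly interior points = area - boundary/2 + 1 = 1221; answer 1221
Step 4: A3 = 1221; c = 3; total draws C(13,6) = 1716; favorable C(3,2)*C(10,4) = 630; P = 105/286; answer 105/286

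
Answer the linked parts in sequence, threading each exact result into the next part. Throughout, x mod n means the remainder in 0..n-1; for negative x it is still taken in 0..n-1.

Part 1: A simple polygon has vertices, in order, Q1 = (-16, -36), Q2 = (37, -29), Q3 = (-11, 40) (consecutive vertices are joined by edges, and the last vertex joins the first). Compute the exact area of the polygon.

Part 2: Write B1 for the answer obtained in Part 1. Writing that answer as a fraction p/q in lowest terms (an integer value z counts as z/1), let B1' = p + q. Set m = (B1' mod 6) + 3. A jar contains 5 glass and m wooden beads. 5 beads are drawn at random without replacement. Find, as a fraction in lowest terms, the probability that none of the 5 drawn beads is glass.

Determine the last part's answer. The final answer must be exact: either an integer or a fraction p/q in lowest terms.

56/1287

Part 1: cross terms: (-16*-29 - 37*-36)=1796, (37*40 - -11*-29)=1161, (-11*-36 - -16*40)=1036; twice the area = |3993| = 3993; area = 3993/2; answer 3993/2
Part 2: B1 = 3993/2; threaded value p + q = 3995; m = 8; total draws C(13,5) = 1287; favorable C(8,5) = 56; P = 56/1287; answer 56/1287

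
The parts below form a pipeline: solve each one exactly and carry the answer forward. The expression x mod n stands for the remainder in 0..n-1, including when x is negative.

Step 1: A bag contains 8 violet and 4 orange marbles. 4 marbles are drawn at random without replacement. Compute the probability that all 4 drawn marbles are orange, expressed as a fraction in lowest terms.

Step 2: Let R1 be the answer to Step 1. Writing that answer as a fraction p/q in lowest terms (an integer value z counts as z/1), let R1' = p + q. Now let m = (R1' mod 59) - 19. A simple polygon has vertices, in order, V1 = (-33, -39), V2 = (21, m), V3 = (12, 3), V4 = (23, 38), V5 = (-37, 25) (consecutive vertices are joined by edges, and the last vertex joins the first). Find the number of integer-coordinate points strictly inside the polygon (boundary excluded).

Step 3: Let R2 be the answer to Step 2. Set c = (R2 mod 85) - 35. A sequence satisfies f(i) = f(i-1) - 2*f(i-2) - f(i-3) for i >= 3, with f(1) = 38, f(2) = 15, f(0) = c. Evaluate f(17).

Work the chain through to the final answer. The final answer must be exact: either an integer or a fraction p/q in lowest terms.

Step 1: total draws C(12,4) = 495; favorable C(4,4) = 1; P = 1/495; answer 1/495
Step 2: R1 = 1/495; threaded value p + q = 496; m = 5; cross terms: (-33*5 - 21*-39)=654, (21*3 - 12*5)=3, (12*38 - 23*3)=387, (23*25 - -37*38)=1981, (-37*-39 - -33*25)=2268; twice the area = |5293| = 5293; area = 5293/2; boundary points = 2 + 1 + 1 + 1 + 4 = 9; strictly interior points = area - boundary/2 + 1 = 2643; answer 2643
Step 3: R2 = 2643; c = -27; f(3) = 1*(15) - 2*(38) - 1*(-27) = -34; iterating: f(3)=-34, f(4)=-102, f(5)=-49, f(6)=189, f(7)=389, f(8)=60, f(9)=-907, f(10)=-1416, f(11)=338, f(12)=4077, f(13)=4817, f(14)=-3675, f(15)=-17386, f(16)=-14853, f(17)=23594; answer 23594

23594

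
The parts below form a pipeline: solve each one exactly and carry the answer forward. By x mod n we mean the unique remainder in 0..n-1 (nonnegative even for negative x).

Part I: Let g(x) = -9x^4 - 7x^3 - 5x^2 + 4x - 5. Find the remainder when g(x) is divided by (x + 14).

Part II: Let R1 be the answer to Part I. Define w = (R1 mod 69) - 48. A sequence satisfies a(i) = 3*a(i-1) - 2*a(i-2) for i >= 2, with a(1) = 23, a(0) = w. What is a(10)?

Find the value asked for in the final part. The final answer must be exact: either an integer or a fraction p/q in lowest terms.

Part I: remainder = value at the root: -9*(-14)^4 - 7*(-14)^3 - 5*(-14)^2 + 4*(-14)^1 - 5 = (-345744) + (19208) + (-980) + (-56) + (-5) = -327577; answer -327577
Part II: R1 = -327577; w = -13; a(2) = 3*(23) - 2*(-13) = 95; iterating: a(2)=95, a(3)=239, a(4)=527, a(5)=1103, a(6)=2255, a(7)=4559, a(8)=9167, a(9)=18383, a(10)=36815; answer 36815

36815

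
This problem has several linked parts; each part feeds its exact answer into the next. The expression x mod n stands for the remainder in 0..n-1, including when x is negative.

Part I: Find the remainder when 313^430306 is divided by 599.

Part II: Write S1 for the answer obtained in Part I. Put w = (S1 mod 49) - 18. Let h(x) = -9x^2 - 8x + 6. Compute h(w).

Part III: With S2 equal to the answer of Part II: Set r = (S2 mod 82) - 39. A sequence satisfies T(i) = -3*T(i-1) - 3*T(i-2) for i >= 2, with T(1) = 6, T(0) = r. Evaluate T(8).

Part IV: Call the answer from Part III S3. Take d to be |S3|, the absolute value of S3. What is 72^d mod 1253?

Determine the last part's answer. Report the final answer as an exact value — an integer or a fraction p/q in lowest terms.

Part I: squarings mod 599: 313^1=313, 313^2=332, 313^4=8, 313^8=64, 313^16=502, 313^32=424, 313^64=76, 313^128=385, 313^256=272, 313^512=307, 313^1024=206, 313^2048=506, 313^4096=263, 313^8192=284, 313^16384=390, 313^32768=553, 313^65536=319, 313^131072=530, 313^262144=568; 313^430306 = 313^2 * 313^32 * 313^64 * 313^128 * 313^4096 * 313^32768 * 313^131072 * 313^262144 = 380 (mod 599); answer 380
Part II: S1 = 380; w = 19; -9*(19)^2 - 8*(19)^1 + 6 = (-3249) + (-152) + (6) = -3395; answer -3395
Part III: S2 = -3395; r = 10; T(2) = -3*(6) - 3*(10) = -48; iterating: T(2)=-48, T(3)=126, T(4)=-234, T(5)=324, T(6)=-270, T(7)=-162, T(8)=1296; answer 1296
Part IV: S3 = 1296; d = 1296; squarings mod 1253: 72^1=72, 72^2=172, 72^4=765, 72^8=74, 72^16=464, 72^32=1033, 72^64=786, 72^128=67, 72^256=730, 72^512=375, 72^1024=289; 72^1296 = 72^16 * 72^256 * 72^1024 = 708 (mod 1253); answer 708

708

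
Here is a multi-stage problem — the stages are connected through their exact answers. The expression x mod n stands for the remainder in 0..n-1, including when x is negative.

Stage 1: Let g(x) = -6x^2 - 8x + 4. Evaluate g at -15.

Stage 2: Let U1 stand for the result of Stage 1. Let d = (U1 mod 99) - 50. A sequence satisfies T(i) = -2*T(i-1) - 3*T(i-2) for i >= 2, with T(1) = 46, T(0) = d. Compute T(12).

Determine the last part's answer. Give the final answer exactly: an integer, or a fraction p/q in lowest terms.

Stage 1: -6*(-15)^2 - 8*(-15)^1 + 4 = (-1350) + (120) + (4) = -1226; answer -1226
Stage 2: U1 = -1226; d = 11; T(2) = -2*(46) - 3*(11) = -125; iterating: T(2)=-125, T(3)=112, T(4)=151, T(5)=-638, T(6)=823, T(7)=268, T(8)=-3005, T(9)=5206, T(10)=-1397, T(11)=-12824, T(12)=29839; answer 29839

29839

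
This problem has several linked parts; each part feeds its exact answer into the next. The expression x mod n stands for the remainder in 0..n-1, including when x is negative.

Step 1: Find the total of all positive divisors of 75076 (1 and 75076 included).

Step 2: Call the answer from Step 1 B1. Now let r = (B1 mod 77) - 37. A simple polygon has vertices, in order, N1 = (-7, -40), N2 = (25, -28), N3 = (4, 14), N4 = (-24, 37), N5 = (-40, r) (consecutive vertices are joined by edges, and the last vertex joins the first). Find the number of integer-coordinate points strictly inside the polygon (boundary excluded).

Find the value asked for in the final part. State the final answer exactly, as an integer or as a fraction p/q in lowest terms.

2361

Step 1: 75076 = 2^2 * 137^2; sigma = (1 + 2 + 4) * (1 + 137 + 18769) = 7 * 18907 = 132349; answer 132349
Step 2: B1 = 132349; r = 26; cross terms: (-7*-28 - 25*-40)=1196, (25*14 - 4*-28)=462, (4*37 - -24*14)=484, (-24*26 - -40*37)=856, (-40*-40 - -7*26)=1782; twice the area = |4780| = 4780; area = 2390; boundary points = 4 + 21 + 1 + 1 + 33 = 60; strictly interior points = area - boundary/2 + 1 = 2361; answer 2361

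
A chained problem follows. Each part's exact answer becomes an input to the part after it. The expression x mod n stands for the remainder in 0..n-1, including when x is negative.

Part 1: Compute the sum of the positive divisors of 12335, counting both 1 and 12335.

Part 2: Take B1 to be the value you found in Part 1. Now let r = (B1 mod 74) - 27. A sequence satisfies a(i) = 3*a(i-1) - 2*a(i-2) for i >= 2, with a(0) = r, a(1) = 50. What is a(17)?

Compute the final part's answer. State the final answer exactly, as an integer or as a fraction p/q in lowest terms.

9043880

Part 1: 12335 = 5 * 2467; sigma = (1 + 5) * (1 + 2467) = 6 * 2468 = 14808; answer 14808
Part 2: B1 = 14808; r = -19; a(2) = 3*(50) - 2*(-19) = 188; iterating: a(2)=188, a(3)=464, a(4)=1016, a(5)=2120, a(6)=4328, a(7)=8744, a(8)=17576, a(9)=35240, a(10)=70568, a(11)=141224, a(12)=282536, a(13)=565160, a(14)=1130408, a(15)=2260904, a(16)=4521896, a(17)=9043880; answer 9043880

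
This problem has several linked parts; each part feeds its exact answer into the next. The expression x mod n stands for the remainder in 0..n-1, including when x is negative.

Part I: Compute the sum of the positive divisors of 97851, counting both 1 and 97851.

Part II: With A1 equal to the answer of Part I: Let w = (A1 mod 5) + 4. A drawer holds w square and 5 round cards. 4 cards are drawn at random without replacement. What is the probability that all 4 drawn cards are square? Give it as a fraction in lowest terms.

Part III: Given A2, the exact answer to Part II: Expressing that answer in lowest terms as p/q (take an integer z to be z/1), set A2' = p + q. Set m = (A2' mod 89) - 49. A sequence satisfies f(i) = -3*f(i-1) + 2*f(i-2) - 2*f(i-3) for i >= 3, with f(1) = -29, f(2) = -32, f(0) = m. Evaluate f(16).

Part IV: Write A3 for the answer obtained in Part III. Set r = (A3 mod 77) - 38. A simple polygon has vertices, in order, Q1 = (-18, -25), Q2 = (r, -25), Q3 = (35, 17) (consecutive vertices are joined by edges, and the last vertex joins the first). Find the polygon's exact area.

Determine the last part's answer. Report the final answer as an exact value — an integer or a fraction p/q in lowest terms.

588

Part I: 97851 = 3 * 13^2 * 193; sigma = (1 + 3) * (1 + 13 + 169) * (1 + 193) = 4 * 183 * 194 = 142008; answer 142008
Part II: A1 = 142008; w = 7; total draws C(12,4) = 495; favorable C(7,4) = 35; P = 7/99; answer 7/99
Part III: A2 = 7/99; threaded value p + q = 106; m = -32; f(3) = -3*(-32) + 2*(-29) - 2*(-32) = 102; iterating: f(3)=102, f(4)=-312, f(5)=1204, f(6)=-4440, f(7)=16352, f(8)=-60344, f(9)=222616, f(10)=-821240, f(11)=3029640, f(12)=-11176632, f(13)=41231656, f(14)=-152107512, f(15)=561139112, f(16)=-2070095672; answer -2070095672
Part IV: A3 = -2070095672; r = 10; cross terms: (-18*-25 - 10*-25)=700, (10*17 - 35*-25)=1045, (35*-25 - -18*17)=-569; twice the area = |1176| = 1176; area = 588; answer 588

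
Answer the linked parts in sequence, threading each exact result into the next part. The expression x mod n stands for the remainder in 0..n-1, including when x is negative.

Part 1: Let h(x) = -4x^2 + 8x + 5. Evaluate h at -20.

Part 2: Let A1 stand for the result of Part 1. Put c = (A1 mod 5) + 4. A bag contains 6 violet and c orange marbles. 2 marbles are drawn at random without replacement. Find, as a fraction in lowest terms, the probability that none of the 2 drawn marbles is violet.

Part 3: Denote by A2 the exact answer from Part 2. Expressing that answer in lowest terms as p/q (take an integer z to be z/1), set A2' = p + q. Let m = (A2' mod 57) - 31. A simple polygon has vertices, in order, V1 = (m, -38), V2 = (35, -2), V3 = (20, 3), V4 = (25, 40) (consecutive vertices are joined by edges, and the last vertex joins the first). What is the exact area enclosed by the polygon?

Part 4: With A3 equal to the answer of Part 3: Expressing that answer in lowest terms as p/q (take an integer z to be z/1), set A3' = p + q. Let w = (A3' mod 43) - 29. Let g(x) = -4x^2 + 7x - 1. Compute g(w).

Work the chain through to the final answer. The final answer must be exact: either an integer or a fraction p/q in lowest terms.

-661

Part 1: -4*(-20)^2 + 8*(-20)^1 + 5 = (-1600) + (-160) + (5) = -1755; answer -1755
Part 2: A1 = -1755; c = 4; total draws C(10,2) = 45; favorable C(4,2) = 6; P = 2/15; answer 2/15
Part 3: A2 = 2/15; threaded value p + q = 17; m = -14; cross terms: (-14*-2 - 35*-38)=1358, (35*3 - 20*-2)=145, (20*40 - 25*3)=725, (25*-38 - -14*40)=-390; twice the area = |1838| = 1838; area = 919; answer 919
Part 4: A3 = 919; threaded value p + q = 920; w = -12; -4*(-12)^2 + 7*(-12)^1 - 1 = (-576) + (-84) + (-1) = -661; answer -661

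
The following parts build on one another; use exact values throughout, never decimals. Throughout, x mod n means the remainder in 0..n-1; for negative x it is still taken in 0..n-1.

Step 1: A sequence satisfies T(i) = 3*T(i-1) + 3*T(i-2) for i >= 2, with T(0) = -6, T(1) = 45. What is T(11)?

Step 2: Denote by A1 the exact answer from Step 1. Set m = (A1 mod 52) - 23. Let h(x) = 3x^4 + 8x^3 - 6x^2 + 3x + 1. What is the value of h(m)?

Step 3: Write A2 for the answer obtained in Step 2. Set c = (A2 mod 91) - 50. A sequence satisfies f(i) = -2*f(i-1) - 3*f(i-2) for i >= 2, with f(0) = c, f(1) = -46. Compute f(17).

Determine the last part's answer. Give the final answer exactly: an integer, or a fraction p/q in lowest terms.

-92254

Step 1: T(2) = 3*(45) + 3*(-6) = 117; iterating: T(2)=117, T(3)=486, T(4)=1809, T(5)=6885, T(6)=26082, T(7)=98901, T(8)=374949, T(9)=1421550, T(10)=5389497, T(11)=20433141; answer 20433141
Step 2: A1 = 20433141; m = -22; 3*(-22)^4 + 8*(-22)^3 - 6*(-22)^2 + 3*(-22)^1 + 1 = (702768) + (-85184) + (-2904) + (-66) + (1) = 614615; answer 614615
Step 3: A2 = 614615; c = -49; f(2) = -2*(-46) - 3*(-49) = 239; iterating: f(2)=239, f(3)=-340, f(4)=-37, f(5)=1094, f(6)=-2077, f(7)=872, f(8)=4487, f(9)=-11590, f(10)=9719, f(11)=15332, f(12)=-59821, f(13)=73646, f(14)=32171, f(15)=-285280, f(16)=474047, f(17)=-92254; answer -92254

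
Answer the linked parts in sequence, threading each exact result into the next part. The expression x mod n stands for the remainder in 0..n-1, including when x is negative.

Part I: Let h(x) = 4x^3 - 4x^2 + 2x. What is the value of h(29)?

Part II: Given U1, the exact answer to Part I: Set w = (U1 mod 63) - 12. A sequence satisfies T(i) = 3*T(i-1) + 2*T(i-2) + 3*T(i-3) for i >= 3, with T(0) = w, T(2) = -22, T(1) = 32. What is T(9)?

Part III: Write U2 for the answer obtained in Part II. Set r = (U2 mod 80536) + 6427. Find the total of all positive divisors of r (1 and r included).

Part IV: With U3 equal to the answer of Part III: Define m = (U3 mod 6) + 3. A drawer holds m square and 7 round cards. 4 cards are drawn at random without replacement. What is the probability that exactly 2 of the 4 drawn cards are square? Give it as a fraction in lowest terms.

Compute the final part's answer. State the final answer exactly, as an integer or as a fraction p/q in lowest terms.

63/143

Part I: 4*(29)^3 - 4*(29)^2 + 2*(29)^1 = (97556) + (-3364) + (58) = 94250; answer 94250
Part II: U1 = 94250; w = -10; T(3) = 3*(-22) + 2*(32) + 3*(-10) = -32; iterating: T(3)=-32, T(4)=-44, T(5)=-262, T(6)=-970, T(7)=-3566, T(8)=-13424, T(9)=-50314; answer -50314
Part III: U2 = -50314; r = 36649; 36649 = 67 * 547; sigma = (1 + 67) * (1 + 547) = 68 * 548 = 37264; answer 37264
Part IV: U3 = 37264; m = 7; total draws C(14,4) = 1001; favorable C(7,2)*C(7,2) = 441; P = 63/143; answer 63/143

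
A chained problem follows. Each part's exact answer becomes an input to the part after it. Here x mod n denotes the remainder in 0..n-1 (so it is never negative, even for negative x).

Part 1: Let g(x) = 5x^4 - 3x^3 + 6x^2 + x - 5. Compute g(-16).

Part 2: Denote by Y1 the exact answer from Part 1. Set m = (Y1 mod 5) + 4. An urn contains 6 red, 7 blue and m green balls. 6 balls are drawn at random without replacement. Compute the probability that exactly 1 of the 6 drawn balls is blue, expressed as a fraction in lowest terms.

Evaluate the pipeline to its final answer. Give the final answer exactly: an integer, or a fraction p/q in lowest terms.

Part 1: 5*(-16)^4 - 3*(-16)^3 + 6*(-16)^2 + 1*(-16)^1 - 5 = (327680) + (12288) + (1536) + (-16) + (-5) = 341483; answer 341483
Part 2: Y1 = 341483; m = 7; total draws C(20,6) = 38760; favorable C(7,1)*C(13,5) = 9009; P = 3003/12920; answer 3003/12920

3003/12920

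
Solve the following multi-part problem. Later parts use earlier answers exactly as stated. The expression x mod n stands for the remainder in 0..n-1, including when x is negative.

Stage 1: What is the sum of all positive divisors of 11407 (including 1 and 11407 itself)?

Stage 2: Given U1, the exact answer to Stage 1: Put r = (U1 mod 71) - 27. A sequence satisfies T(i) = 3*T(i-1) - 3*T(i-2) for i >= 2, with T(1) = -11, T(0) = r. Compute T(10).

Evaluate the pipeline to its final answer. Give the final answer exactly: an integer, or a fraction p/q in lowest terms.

Stage 1: 11407 = 11 * 17 * 61; sigma = (1 + 11) * (1 + 17) * (1 + 61) = 12 * 18 * 62 = 13392; answer 13392
Stage 2: U1 = 13392; r = 17; T(2) = 3*(-11) - 3*(17) = -84; iterating: T(2)=-84, T(3)=-219, T(4)=-405, T(5)=-558, T(6)=-459, T(7)=297, T(8)=2268, T(9)=5913, T(10)=10935; answer 10935

10935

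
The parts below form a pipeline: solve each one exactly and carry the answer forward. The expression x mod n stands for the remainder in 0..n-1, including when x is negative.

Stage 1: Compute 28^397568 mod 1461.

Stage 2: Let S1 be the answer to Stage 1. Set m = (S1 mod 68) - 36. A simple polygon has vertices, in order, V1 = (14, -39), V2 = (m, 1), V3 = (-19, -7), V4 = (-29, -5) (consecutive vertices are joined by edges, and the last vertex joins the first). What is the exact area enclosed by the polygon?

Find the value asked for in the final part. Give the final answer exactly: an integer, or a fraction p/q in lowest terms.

Stage 1: squarings mod 1461: 28^1=28, 28^2=784, 28^4=1036, 28^8=922, 28^16=1243, 28^32=772, 28^64=1357, 28^128=589, 28^256=664, 28^512=1135, 28^1024=1084, 28^2048=412, 28^4096=268, 28^8192=235, 28^16384=1168, 28^32768=1111, 28^65536=1237, 28^131072=502, 28^262144=712; 28^397568 = 28^256 * 28^4096 * 28^131072 * 28^262144 = 607 (mod 1461); answer 607
Stage 2: S1 = 607; m = 27; cross terms: (14*1 - 27*-39)=1067, (27*-7 - -19*1)=-170, (-19*-5 - -29*-7)=-108, (-29*-39 - 14*-5)=1201; twice the area = |1990| = 1990; area = 995; answer 995

995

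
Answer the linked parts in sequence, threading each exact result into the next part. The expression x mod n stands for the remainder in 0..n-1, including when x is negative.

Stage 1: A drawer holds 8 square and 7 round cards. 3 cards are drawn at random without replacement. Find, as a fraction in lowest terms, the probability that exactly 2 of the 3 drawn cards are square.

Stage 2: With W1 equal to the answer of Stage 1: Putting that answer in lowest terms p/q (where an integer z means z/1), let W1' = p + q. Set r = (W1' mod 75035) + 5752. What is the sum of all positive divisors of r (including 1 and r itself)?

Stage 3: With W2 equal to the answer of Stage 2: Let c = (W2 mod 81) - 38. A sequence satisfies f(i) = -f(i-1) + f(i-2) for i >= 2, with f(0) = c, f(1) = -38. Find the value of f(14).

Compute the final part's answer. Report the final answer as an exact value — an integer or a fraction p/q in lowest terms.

15957

Stage 1: total draws C(15,3) = 455; favorable C(8,2)*C(7,1) = 196; P = 28/65; answer 28/65
Stage 2: W1 = 28/65; threaded value p + q = 93; r = 5845; 5845 = 5 * 7 * 167; sigma = (1 + 5) * (1 + 7) * (1 + 167) = 6 * 8 * 168 = 8064; answer 8064
Stage 3: W2 = 8064; c = 7; f(2) = -1*(-38) + 1*(7) = 45; iterating: f(2)=45, f(3)=-83, f(4)=128, f(5)=-211, f(6)=339, f(7)=-550, f(8)=889, f(9)=-1439, f(10)=2328, f(11)=-3767, f(12)=6095, f(13)=-9862, f(14)=15957; answer 15957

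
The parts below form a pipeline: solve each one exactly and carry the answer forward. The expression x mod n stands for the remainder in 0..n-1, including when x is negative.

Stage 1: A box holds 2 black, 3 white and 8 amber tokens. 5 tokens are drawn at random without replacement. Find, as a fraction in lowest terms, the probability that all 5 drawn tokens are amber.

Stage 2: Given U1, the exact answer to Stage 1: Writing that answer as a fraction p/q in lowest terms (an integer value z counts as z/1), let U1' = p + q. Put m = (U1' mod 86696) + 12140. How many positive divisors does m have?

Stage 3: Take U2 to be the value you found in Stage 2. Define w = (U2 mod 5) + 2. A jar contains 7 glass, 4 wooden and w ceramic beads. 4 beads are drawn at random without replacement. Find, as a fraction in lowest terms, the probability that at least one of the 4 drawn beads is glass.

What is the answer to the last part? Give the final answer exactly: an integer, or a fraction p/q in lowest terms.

Stage 1: total draws C(13,5) = 1287; favorable C(8,5) = 56; P = 56/1287; answer 56/1287
Stage 2: U1 = 56/1287; threaded value p + q = 1343; m = 13483; 13483 = 97 * 139; number of divisors = (1+1) * (1+1) = 4; answer 4
Stage 3: U2 = 4; w = 6; total draws C(17,4) = 2380; complement C(10,4) = 210; favorable 2380 - 210 = 2170; P = 31/34; answer 31/34

31/34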